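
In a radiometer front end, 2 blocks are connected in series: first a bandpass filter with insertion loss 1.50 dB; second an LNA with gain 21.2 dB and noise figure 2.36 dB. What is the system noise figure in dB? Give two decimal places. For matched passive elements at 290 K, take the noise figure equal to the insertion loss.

3.86 dB

Convert to linear (a loss of L dB is a gain of −L dB): F_i = 10^(NF_i/10), G_i = 10^(G_i,dB/10)
  Stage 1: F_1 = 10^(1.50/10) = 1.413, G_1 = 10^(−1.50/10) = 0.7079
  Stage 2: F_2 = 10^(2.36/10) = 1.722, G_2 = 10^(21.2/10) = 131.8
Friis cascade:
  F = 1.413 + (1.722 − 1)/0.7079 = 2.432
NF = 10 log₁₀(2.432) = 3.86 dB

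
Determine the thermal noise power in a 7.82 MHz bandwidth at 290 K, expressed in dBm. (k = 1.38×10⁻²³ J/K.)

P_n = kTB = 1.38×10⁻²³ × 290 × 7.82×10⁶ = 3.13×10⁻¹⁴ W
In dBm: 10 log₁₀(3.13×10⁻¹⁴ / 10⁻³) = −105.0 dBm

−105.0 dBm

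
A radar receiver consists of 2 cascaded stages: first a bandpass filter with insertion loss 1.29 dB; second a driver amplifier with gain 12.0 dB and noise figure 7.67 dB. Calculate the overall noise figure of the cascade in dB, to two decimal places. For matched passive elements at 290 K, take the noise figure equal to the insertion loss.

8.96 dB

Convert to linear (a loss of L dB is a gain of −L dB): F_i = 10^(NF_i/10), G_i = 10^(G_i,dB/10)
  Stage 1: F_1 = 10^(1.29/10) = 1.346, G_1 = 10^(−1.29/10) = 0.7430
  Stage 2: F_2 = 10^(7.67/10) = 5.848, G_2 = 10^(12.0/10) = 15.85
Friis cascade:
  F = 1.346 + (5.848 − 1)/0.7430 = 7.870
NF = 10 log₁₀(7.870) = 8.96 dB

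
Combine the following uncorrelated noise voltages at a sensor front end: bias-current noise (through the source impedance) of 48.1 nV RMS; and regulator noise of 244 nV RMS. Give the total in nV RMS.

249 nV

Uncorrelated sources add in power (mean-square): V_tot = √(ΣV_i²)
V_tot = √[(4.81×10⁻⁸)² + (2.44×10⁻⁷)²] = 2.49×10⁻⁷ V = 249 nV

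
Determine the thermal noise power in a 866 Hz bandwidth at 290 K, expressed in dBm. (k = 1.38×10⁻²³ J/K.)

−144.6 dBm

P_n = kTB = 1.38×10⁻²³ × 290 × 8.66×10² = 3.47×10⁻¹⁸ W
In dBm: 10 log₁₀(3.47×10⁻¹⁸ / 10⁻³) = −144.6 dBm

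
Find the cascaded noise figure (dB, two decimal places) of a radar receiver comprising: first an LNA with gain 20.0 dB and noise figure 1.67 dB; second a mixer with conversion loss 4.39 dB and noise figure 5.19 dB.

1.74 dB

Convert to linear (a loss of L dB is a gain of −L dB): F_i = 10^(NF_i/10), G_i = 10^(G_i,dB/10)
  Stage 1: F_1 = 10^(1.67/10) = 1.469, G_1 = 10^(20.0/10) = 100.0
  Stage 2: F_2 = 10^(5.19/10) = 3.304, G_2 = 10^(−4.39/10) = 0.3639
Friis cascade:
  F = 1.469 + (3.304 − 1)/100.0 = 1.492
NF = 10 log₁₀(1.492) = 1.74 dB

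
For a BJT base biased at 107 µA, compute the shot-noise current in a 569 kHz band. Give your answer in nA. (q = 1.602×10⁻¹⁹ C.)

4.42 nA

I_n = √(2qI·B)
2qI·B = 2 × 1.602×10⁻¹⁹ × 1.07×10⁻⁴ × 5.69×10⁵ = 1.95×10⁻¹⁷ A²
I_n = √(1.95×10⁻¹⁷) = 4.42×10⁻⁹ A = 4.42 nA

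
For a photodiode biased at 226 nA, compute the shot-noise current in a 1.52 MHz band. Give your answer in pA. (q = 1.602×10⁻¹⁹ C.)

I_n = √(2qI·B)
2qI·B = 2 × 1.602×10⁻¹⁹ × 2.26×10⁻⁷ × 1.52×10⁶ = 1.10×10⁻¹⁹ A²
I_n = √(1.10×10⁻¹⁹) = 3.32×10⁻¹⁰ A = 332 pA

332 pA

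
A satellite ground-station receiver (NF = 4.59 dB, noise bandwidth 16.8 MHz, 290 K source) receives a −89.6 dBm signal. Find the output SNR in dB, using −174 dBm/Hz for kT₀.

Noise floor: N = −174 + 10 log₁₀(B) + NF
10 log₁₀(1.68×10⁷) = 72.25 dB
N = −174 + 72.25 + 4.59 = −97.16 dBm
SNR = P_sig − N = −89.6 − (−97.16) = 7.56 dB → 7.6 dB

7.6 dB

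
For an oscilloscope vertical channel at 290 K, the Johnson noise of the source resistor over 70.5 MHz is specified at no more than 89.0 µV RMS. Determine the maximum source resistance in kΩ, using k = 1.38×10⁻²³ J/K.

7.02 kΩ

Johnson–Nyquist: V_n = √(4kTRB) ⇒ R = V_n² / (4kTB)
4kTB = 4 × 1.38×10⁻²³ × 290 × 7.05×10⁷ = 1.13×10⁻¹²
R = (8.90×10⁻⁵)² / 1.13×10⁻¹² = 7.02×10³ Ω = 7.02 kΩ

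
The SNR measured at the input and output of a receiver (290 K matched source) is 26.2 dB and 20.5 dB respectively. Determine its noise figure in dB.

5.7 dB

NF (dB) = SNR_in(dB) − SNR_out(dB) when the source is at T₀
NF = 26.2 − 20.5 = 5.7 dB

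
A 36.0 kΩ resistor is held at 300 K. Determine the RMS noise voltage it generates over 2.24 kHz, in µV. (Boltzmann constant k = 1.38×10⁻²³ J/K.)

V_n = √(4kTRB)
4kTRB = 4 × 1.38×10⁻²³ × 300 × 3.60×10⁴ × 2.24×10³ = 1.34×10⁻¹² V²
V_n = √(1.34×10⁻¹²) = 1.16×10⁻⁶ V = 1.16 µV

1.16 µV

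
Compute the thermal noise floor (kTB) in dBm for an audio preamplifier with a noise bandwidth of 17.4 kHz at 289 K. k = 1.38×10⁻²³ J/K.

P_n = kTB = 1.38×10⁻²³ × 289 × 1.74×10⁴ = 6.94×10⁻¹⁷ W
In dBm: 10 log₁₀(6.94×10⁻¹⁷ / 10⁻³) = −131.6 dBm

−131.6 dBm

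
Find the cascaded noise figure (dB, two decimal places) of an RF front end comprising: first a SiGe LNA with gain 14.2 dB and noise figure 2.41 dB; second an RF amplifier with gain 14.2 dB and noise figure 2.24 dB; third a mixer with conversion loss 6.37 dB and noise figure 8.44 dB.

Convert to linear (a loss of L dB is a gain of −L dB): F_i = 10^(NF_i/10), G_i = 10^(G_i,dB/10)
  Stage 1: F_1 = 10^(2.41/10) = 1.742, G_1 = 10^(14.2/10) = 26.30
  Stage 2: F_2 = 10^(2.24/10) = 1.675, G_2 = 10^(14.2/10) = 26.30
  Stage 3: F_3 = 10^(8.44/10) = 6.982, G_3 = 10^(−6.37/10) = 0.2307
Friis cascade:
  F = 1.742 + (1.675 − 1)/26.30 + (6.982 − 1)/691.8 = 1.776
NF = 10 log₁₀(1.776) = 2.49 dB

2.49 dB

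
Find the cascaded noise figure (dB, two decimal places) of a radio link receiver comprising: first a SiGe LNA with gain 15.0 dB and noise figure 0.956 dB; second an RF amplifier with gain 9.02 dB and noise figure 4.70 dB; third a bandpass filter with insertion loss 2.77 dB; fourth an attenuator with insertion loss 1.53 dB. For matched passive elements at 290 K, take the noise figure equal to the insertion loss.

Convert to linear (a loss of L dB is a gain of −L dB): F_i = 10^(NF_i/10), G_i = 10^(G_i,dB/10)
  Stage 1: F_1 = 10^(0.956/10) = 1.246, G_1 = 10^(15.0/10) = 31.62
  Stage 2: F_2 = 10^(4.70/10) = 2.951, G_2 = 10^(9.02/10) = 7.980
  Stage 3: F_3 = 10^(2.77/10) = 1.892, G_3 = 10^(−2.77/10) = 0.5284
  Stage 4: F_4 = 10^(1.53/10) = 1.422, G_4 = 10^(−1.53/10) = 0.7031
Friis cascade:
  F = 1.246 + (2.951 − 1)/31.62 + (1.892 − 1)/252.3 + (1.422 − 1)/133.4 = 1.315
NF = 10 log₁₀(1.315) = 1.19 dB

1.19 dB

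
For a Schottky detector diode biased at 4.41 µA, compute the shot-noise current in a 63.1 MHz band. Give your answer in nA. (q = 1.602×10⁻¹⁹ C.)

I_n = √(2qI·B)
2qI·B = 2 × 1.602×10⁻¹⁹ × 4.41×10⁻⁶ × 6.31×10⁷ = 8.92×10⁻¹⁷ A²
I_n = √(8.92×10⁻¹⁷) = 9.44×10⁻⁹ A = 9.44 nA

9.44 nA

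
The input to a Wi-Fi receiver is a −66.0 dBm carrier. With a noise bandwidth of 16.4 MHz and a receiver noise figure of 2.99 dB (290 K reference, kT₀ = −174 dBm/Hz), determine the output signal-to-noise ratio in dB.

32.9 dB

Noise floor: N = −174 + 10 log₁₀(B) + NF
10 log₁₀(1.64×10⁷) = 72.15 dB
N = −174 + 72.15 + 2.99 = −98.86 dBm
SNR = P_sig − N = −66.0 − (−98.86) = 32.86 dB → 32.9 dB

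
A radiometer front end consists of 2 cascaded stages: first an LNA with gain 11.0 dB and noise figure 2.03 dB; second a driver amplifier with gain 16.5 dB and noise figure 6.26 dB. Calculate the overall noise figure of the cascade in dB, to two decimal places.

Convert to linear (a loss of L dB is a gain of −L dB): F_i = 10^(NF_i/10), G_i = 10^(G_i,dB/10)
  Stage 1: F_1 = 10^(2.03/10) = 1.596, G_1 = 10^(11.0/10) = 12.59
  Stage 2: F_2 = 10^(6.26/10) = 4.227, G_2 = 10^(16.5/10) = 44.67
Friis cascade:
  F = 1.596 + (4.227 − 1)/12.59 = 1.852
NF = 10 log₁₀(1.852) = 2.68 dB

2.68 dB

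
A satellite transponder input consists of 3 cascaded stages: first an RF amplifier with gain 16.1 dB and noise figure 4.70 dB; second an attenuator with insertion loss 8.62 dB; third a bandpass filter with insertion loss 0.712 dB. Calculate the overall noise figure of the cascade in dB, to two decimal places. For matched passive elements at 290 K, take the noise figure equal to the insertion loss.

4.97 dB

Convert to linear (a loss of L dB is a gain of −L dB): F_i = 10^(NF_i/10), G_i = 10^(G_i,dB/10)
  Stage 1: F_1 = 10^(4.70/10) = 2.951, G_1 = 10^(16.1/10) = 40.74
  Stage 2: F_2 = 10^(8.62/10) = 7.278, G_2 = 10^(−8.62/10) = 0.1374
  Stage 3: F_3 = 10^(0.712/10) = 1.178, G_3 = 10^(−0.712/10) = 0.8488
Friis cascade:
  F = 2.951 + (7.278 − 1)/40.74 + (1.178 − 1)/5.598 = 3.137
NF = 10 log₁₀(3.137) = 4.97 dB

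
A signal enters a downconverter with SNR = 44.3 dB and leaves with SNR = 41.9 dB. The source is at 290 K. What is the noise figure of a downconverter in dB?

NF (dB) = SNR_in(dB) − SNR_out(dB) when the source is at T₀
NF = 44.3 − 41.9 = 2.4 dB

2.4 dB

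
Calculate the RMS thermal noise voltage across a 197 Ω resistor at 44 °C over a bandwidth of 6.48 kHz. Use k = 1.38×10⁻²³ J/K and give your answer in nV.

T = 44 °C + 273.15 = 317.15 K
V_n = √(4kTRB)
4kTRB = 4 × 1.38×10⁻²³ × 317.15 × 1.97×10² × 6.48×10³ = 2.23×10⁻¹⁴ V²
V_n = √(2.23×10⁻¹⁴) = 1.49×10⁻⁷ V = 149 nV

149 nV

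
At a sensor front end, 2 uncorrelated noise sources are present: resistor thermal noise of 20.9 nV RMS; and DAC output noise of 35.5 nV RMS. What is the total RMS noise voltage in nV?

Uncorrelated sources add in power (mean-square): V_tot = √(ΣV_i²)
V_tot = √[(2.09×10⁻⁸)² + (3.55×10⁻⁸)²] = 4.12×10⁻⁸ V = 41.2 nV

41.2 nV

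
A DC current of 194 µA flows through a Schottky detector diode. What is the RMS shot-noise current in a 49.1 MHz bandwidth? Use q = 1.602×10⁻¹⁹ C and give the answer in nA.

55.2 nA

I_n = √(2qI·B)
2qI·B = 2 × 1.602×10⁻¹⁹ × 1.94×10⁻⁴ × 4.91×10⁷ = 3.05×10⁻¹⁵ A²
I_n = √(3.05×10⁻¹⁵) = 5.52×10⁻⁸ A = 55.2 nA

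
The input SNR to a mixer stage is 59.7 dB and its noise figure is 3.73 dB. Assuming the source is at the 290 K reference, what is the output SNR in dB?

By definition F = SNR_in/SNR_out, so in dB: SNR_out = SNR_in − NF
SNR_out = 59.7 − 3.73 = 55.97 dB

55.97 dB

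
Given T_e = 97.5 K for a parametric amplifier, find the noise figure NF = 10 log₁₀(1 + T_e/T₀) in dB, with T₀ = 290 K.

F = 1 + T_e/T₀ = 1 + 97.5/290 = 1.33621
NF = 10 log₁₀(1.33621) = 1.26 dB

1.26 dB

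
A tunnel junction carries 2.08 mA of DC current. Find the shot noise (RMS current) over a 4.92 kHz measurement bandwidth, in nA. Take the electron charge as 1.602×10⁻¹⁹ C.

I_n = √(2qI·B)
2qI·B = 2 × 1.602×10⁻¹⁹ × 2.08×10⁻³ × 4.92×10³ = 3.28×10⁻¹⁸ A²
I_n = √(3.28×10⁻¹⁸) = 1.81×10⁻⁹ A = 1.81 nA

1.81 nA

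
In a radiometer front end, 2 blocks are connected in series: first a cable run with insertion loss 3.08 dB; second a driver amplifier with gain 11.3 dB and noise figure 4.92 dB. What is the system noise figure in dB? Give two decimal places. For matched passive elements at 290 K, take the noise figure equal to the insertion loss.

Convert to linear (a loss of L dB is a gain of −L dB): F_i = 10^(NF_i/10), G_i = 10^(G_i,dB/10)
  Stage 1: F_1 = 10^(3.08/10) = 2.032, G_1 = 10^(−3.08/10) = 0.4920
  Stage 2: F_2 = 10^(4.92/10) = 3.105, G_2 = 10^(11.3/10) = 13.49
Friis cascade:
  F = 2.032 + (3.105 − 1)/0.4920 = 6.310
NF = 10 log₁₀(6.310) = 8.00 dB

8.00 dB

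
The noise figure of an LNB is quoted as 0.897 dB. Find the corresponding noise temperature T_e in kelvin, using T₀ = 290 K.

66.5 K

F = 10^(0.897/10) = 1.22942
T_e = (F − 1)·T₀ = (1.22942 − 1) × 290 = 66.5 K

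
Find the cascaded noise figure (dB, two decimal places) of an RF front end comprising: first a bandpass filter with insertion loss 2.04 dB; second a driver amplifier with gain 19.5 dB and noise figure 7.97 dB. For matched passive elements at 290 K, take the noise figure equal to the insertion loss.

Convert to linear (a loss of L dB is a gain of −L dB): F_i = 10^(NF_i/10), G_i = 10^(G_i,dB/10)
  Stage 1: F_1 = 10^(2.04/10) = 1.600, G_1 = 10^(−2.04/10) = 0.6252
  Stage 2: F_2 = 10^(7.97/10) = 6.266, G_2 = 10^(19.5/10) = 89.13
Friis cascade:
  F = 1.600 + (6.266 − 1)/0.6252 = 10.02
NF = 10 log₁₀(10.02) = 10.01 dB

10.01 dB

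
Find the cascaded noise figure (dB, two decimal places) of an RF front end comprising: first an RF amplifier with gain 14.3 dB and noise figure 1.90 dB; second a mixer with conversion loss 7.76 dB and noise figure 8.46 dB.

Convert to linear (a loss of L dB is a gain of −L dB): F_i = 10^(NF_i/10), G_i = 10^(G_i,dB/10)
  Stage 1: F_1 = 10^(1.90/10) = 1.549, G_1 = 10^(14.3/10) = 26.92
  Stage 2: F_2 = 10^(8.46/10) = 7.015, G_2 = 10^(−7.76/10) = 0.1675
Friis cascade:
  F = 1.549 + (7.015 − 1)/26.92 = 1.772
NF = 10 log₁₀(1.772) = 2.49 dB

2.49 dB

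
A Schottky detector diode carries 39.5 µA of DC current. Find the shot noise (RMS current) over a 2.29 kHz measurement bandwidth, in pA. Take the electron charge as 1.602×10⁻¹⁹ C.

I_n = √(2qI·B)
2qI·B = 2 × 1.602×10⁻¹⁹ × 3.95×10⁻⁵ × 2.29×10³ = 2.90×10⁻²⁰ A²
I_n = √(2.90×10⁻²⁰) = 1.70×10⁻¹⁰ A = 170 pA

170 pA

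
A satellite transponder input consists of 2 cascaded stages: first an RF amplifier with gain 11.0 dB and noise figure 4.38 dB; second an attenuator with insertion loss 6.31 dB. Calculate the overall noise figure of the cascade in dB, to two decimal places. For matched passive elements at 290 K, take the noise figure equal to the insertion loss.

4.77 dB

Convert to linear (a loss of L dB is a gain of −L dB): F_i = 10^(NF_i/10), G_i = 10^(G_i,dB/10)
  Stage 1: F_1 = 10^(4.38/10) = 2.742, G_1 = 10^(11.0/10) = 12.59
  Stage 2: F_2 = 10^(6.31/10) = 4.276, G_2 = 10^(−6.31/10) = 0.2339
Friis cascade:
  F = 2.742 + (4.276 − 1)/12.59 = 3.002
NF = 10 log₁₀(3.002) = 4.77 dB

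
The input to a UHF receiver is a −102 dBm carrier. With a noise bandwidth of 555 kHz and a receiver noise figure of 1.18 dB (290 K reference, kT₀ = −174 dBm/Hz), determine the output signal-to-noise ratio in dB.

13.4 dB

Noise floor: N = −174 + 10 log₁₀(B) + NF
10 log₁₀(5.55×10⁵) = 57.44 dB
N = −174 + 57.44 + 1.18 = −115.38 dBm
SNR = P_sig − N = −102 − (−115.38) = 13.38 dB → 13.4 dB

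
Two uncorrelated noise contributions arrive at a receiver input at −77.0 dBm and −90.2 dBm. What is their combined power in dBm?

Convert to linear, add, convert back:
P₁ = 2.00×10⁻¹¹ W, P₂ = 9.55×10⁻¹³ W
P_tot = 2.09×10⁻¹¹ W → 10 log₁₀(P_tot / 10⁻³) = −76.8 dBm

−76.8 dBm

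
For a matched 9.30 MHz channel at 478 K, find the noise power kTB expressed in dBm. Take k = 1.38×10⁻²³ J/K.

−102.1 dBm

P_n = kTB = 1.38×10⁻²³ × 478 × 9.30×10⁶ = 6.13×10⁻¹⁴ W
In dBm: 10 log₁₀(6.13×10⁻¹⁴ / 10⁻³) = −102.1 dBm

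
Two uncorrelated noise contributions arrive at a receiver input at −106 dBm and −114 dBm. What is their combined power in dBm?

Convert to linear, add, convert back:
P₁ = 2.51×10⁻¹⁴ W, P₂ = 3.98×10⁻¹⁵ W
P_tot = 2.91×10⁻¹⁴ W → 10 log₁₀(P_tot / 10⁻³) = −105.4 dBm

−105.4 dBm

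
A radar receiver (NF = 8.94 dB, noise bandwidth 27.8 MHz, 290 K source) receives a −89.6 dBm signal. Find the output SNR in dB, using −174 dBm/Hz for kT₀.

Noise floor: N = −174 + 10 log₁₀(B) + NF
10 log₁₀(2.78×10⁷) = 74.44 dB
N = −174 + 74.44 + 8.94 = −90.62 dBm
SNR = P_sig − N = −89.6 − (−90.62) = 1.02 dB → 1.0 dB

1.0 dB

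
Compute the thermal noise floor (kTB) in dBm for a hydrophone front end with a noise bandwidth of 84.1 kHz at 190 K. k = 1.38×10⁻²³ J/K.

P_n = kTB = 1.38×10⁻²³ × 190 × 8.41×10⁴ = 2.21×10⁻¹⁶ W
In dBm: 10 log₁₀(2.21×10⁻¹⁶ / 10⁻³) = −126.6 dBm

−126.6 dBm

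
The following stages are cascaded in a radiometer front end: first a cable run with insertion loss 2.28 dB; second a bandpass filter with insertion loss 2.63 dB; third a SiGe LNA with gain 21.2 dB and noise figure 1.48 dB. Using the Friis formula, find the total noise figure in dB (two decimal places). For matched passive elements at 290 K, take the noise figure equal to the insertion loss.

6.39 dB

Convert to linear (a loss of L dB is a gain of −L dB): F_i = 10^(NF_i/10), G_i = 10^(G_i,dB/10)
  Stage 1: F_1 = 10^(2.28/10) = 1.690, G_1 = 10^(−2.28/10) = 0.5916
  Stage 2: F_2 = 10^(2.63/10) = 1.832, G_2 = 10^(−2.63/10) = 0.5458
  Stage 3: F_3 = 10^(1.48/10) = 1.406, G_3 = 10^(21.2/10) = 131.8
Friis cascade:
  F = 1.690 + (1.832 − 1)/0.5916 + (1.406 − 1)/0.3228 = 4.355
NF = 10 log₁₀(4.355) = 6.39 dB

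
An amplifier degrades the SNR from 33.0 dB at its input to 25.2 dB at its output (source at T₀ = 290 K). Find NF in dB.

NF (dB) = SNR_in(dB) − SNR_out(dB) when the source is at T₀
NF = 33.0 − 25.2 = 7.8 dB

7.8 dB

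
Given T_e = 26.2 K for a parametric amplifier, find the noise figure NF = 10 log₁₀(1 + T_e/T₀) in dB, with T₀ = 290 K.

F = 1 + T_e/T₀ = 1 + 26.2/290 = 1.09034
NF = 10 log₁₀(1.09034) = 0.376 dB

0.376 dB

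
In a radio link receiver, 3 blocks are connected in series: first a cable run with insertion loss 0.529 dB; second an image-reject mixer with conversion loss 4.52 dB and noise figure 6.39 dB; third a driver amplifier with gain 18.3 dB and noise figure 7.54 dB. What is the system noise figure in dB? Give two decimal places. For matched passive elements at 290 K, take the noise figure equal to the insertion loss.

Convert to linear (a loss of L dB is a gain of −L dB): F_i = 10^(NF_i/10), G_i = 10^(G_i,dB/10)
  Stage 1: F_1 = 10^(0.529/10) = 1.130, G_1 = 10^(−0.529/10) = 0.8853
  Stage 2: F_2 = 10^(6.39/10) = 4.355, G_2 = 10^(−4.52/10) = 0.3532
  Stage 3: F_3 = 10^(7.54/10) = 5.675, G_3 = 10^(18.3/10) = 67.61
Friis cascade:
  F = 1.130 + (4.355 − 1)/0.8853 + (5.675 − 1)/0.3127 = 19.87
NF = 10 log₁₀(19.87) = 12.98 dB

12.98 dB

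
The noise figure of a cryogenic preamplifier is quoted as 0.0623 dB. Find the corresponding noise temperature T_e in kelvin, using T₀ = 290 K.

4.19 K

F = 10^(0.0623/10) = 1.01445
T_e = (F − 1)·T₀ = (1.01445 − 1) × 290 = 4.19 K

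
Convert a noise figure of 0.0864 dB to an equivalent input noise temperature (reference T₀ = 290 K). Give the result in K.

5.83 K

F = 10^(0.0864/10) = 1.02009
T_e = (F − 1)·T₀ = (1.02009 − 1) × 290 = 5.83 K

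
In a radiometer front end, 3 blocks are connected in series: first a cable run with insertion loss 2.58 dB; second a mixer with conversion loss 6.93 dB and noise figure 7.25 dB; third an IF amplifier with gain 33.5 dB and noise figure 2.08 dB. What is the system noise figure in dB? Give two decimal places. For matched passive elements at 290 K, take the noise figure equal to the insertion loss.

11.79 dB

Convert to linear (a loss of L dB is a gain of −L dB): F_i = 10^(NF_i/10), G_i = 10^(G_i,dB/10)
  Stage 1: F_1 = 10^(2.58/10) = 1.811, G_1 = 10^(−2.58/10) = 0.5521
  Stage 2: F_2 = 10^(7.25/10) = 5.309, G_2 = 10^(−6.93/10) = 0.2028
  Stage 3: F_3 = 10^(2.08/10) = 1.614, G_3 = 10^(33.5/10) = 2239
Friis cascade:
  F = 1.811 + (5.309 − 1)/0.5521 + (1.614 − 1)/0.1119 = 15.10
NF = 10 log₁₀(15.10) = 11.79 dB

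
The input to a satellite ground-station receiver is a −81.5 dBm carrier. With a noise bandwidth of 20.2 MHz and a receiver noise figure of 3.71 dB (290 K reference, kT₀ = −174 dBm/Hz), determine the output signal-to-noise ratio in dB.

15.7 dB

Noise floor: N = −174 + 10 log₁₀(B) + NF
10 log₁₀(2.02×10⁷) = 73.05 dB
N = −174 + 73.05 + 3.71 = −97.24 dBm
SNR = P_sig − N = −81.5 − (−97.24) = 15.74 dB → 15.7 dB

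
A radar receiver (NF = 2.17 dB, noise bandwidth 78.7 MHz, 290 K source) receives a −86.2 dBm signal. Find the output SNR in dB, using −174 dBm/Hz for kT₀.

Noise floor: N = −174 + 10 log₁₀(B) + NF
10 log₁₀(7.87×10⁷) = 78.96 dB
N = −174 + 78.96 + 2.17 = −92.87 dBm
SNR = P_sig − N = −86.2 − (−92.87) = 6.67 dB → 6.7 dB

6.7 dB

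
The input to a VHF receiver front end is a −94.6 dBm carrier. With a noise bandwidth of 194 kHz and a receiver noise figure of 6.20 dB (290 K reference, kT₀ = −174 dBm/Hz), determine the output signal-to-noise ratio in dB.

Noise floor: N = −174 + 10 log₁₀(B) + NF
10 log₁₀(1.94×10⁵) = 52.88 dB
N = −174 + 52.88 + 6.20 = −114.92 dBm
SNR = P_sig − N = −94.6 − (−114.92) = 20.32 dB → 20.3 dB

20.3 dB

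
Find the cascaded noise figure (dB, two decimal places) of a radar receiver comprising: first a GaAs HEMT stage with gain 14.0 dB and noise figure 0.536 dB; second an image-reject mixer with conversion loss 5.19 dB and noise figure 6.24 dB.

1.00 dB

Convert to linear (a loss of L dB is a gain of −L dB): F_i = 10^(NF_i/10), G_i = 10^(G_i,dB/10)
  Stage 1: F_1 = 10^(0.536/10) = 1.131, G_1 = 10^(14.0/10) = 25.12
  Stage 2: F_2 = 10^(6.24/10) = 4.207, G_2 = 10^(−5.19/10) = 0.3027
Friis cascade:
  F = 1.131 + (4.207 − 1)/25.12 = 1.259
NF = 10 log₁₀(1.259) = 1.00 dB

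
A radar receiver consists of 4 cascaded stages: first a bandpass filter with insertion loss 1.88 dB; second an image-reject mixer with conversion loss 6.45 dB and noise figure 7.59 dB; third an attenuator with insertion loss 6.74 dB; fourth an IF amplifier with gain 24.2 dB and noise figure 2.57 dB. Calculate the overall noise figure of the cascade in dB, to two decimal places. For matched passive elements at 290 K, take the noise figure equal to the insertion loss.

17.79 dB

Convert to linear (a loss of L dB is a gain of −L dB): F_i = 10^(NF_i/10), G_i = 10^(G_i,dB/10)
  Stage 1: F_1 = 10^(1.88/10) = 1.542, G_1 = 10^(−1.88/10) = 0.6486
  Stage 2: F_2 = 10^(7.59/10) = 5.741, G_2 = 10^(−6.45/10) = 0.2265
  Stage 3: F_3 = 10^(6.74/10) = 4.721, G_3 = 10^(−6.74/10) = 0.2118
  Stage 4: F_4 = 10^(2.57/10) = 1.807, G_4 = 10^(24.2/10) = 263.0
Friis cascade:
  F = 1.542 + (5.741 − 1)/0.6486 + (4.721 − 1)/0.1469 + (1.807 − 1)/0.03112 = 60.12
NF = 10 log₁₀(60.12) = 17.79 dB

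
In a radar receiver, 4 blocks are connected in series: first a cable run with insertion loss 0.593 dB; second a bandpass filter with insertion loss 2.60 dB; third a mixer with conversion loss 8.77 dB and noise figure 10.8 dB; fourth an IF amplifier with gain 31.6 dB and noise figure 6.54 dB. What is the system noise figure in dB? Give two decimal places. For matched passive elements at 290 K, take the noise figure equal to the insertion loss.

Convert to linear (a loss of L dB is a gain of −L dB): F_i = 10^(NF_i/10), G_i = 10^(G_i,dB/10)
  Stage 1: F_1 = 10^(0.593/10) = 1.146, G_1 = 10^(−0.593/10) = 0.8724
  Stage 2: F_2 = 10^(2.60/10) = 1.820, G_2 = 10^(−2.60/10) = 0.5495
  Stage 3: F_3 = 10^(10.8/10) = 12.02, G_3 = 10^(−8.77/10) = 0.1327
  Stage 4: F_4 = 10^(6.54/10) = 4.508, G_4 = 10^(31.6/10) = 1445
Friis cascade:
  F = 1.146 + (1.820 − 1)/0.8724 + (12.02 − 1)/0.4794 + (4.508 − 1)/0.06364 = 80.21
NF = 10 log₁₀(80.21) = 19.04 dB

19.04 dB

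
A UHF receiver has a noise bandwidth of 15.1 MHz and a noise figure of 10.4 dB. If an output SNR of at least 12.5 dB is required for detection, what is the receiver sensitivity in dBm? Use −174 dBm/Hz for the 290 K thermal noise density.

−79.3 dBm

Sensitivity = −174 + 10 log₁₀(B) + NF + SNR_min
= −174 + 71.79 + 10.4 + 12.5
= −79.31 dBm → −79.3 dBm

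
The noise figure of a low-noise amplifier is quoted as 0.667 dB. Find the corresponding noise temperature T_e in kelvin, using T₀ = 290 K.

F = 10^(0.667/10) = 1.166
T_e = (F − 1)·T₀ = (1.166 − 1) × 290 = 48.1 K

48.1 K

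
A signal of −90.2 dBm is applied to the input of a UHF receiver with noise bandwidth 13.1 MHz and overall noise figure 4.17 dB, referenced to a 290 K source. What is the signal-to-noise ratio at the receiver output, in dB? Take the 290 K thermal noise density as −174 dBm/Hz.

8.5 dB

Noise floor: N = −174 + 10 log₁₀(B) + NF
10 log₁₀(1.31×10⁷) = 71.17 dB
N = −174 + 71.17 + 4.17 = −98.66 dBm
SNR = P_sig − N = −90.2 − (−98.66) = 8.46 dB → 8.5 dB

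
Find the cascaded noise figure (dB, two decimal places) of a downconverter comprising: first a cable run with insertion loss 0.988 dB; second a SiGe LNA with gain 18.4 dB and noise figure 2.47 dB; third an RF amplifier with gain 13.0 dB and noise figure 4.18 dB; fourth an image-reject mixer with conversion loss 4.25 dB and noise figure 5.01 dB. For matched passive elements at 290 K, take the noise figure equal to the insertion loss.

3.52 dB

Convert to linear (a loss of L dB is a gain of −L dB): F_i = 10^(NF_i/10), G_i = 10^(G_i,dB/10)
  Stage 1: F_1 = 10^(0.988/10) = 1.255, G_1 = 10^(−0.988/10) = 0.7965
  Stage 2: F_2 = 10^(2.47/10) = 1.766, G_2 = 10^(18.4/10) = 69.18
  Stage 3: F_3 = 10^(4.18/10) = 2.618, G_3 = 10^(13.0/10) = 19.95
  Stage 4: F_4 = 10^(5.01/10) = 3.170, G_4 = 10^(−4.25/10) = 0.3758
Friis cascade:
  F = 1.255 + (1.766 − 1)/0.7965 + (2.618 − 1)/55.11 + (3.170 − 1)/1100 = 2.249
NF = 10 log₁₀(2.249) = 3.52 dB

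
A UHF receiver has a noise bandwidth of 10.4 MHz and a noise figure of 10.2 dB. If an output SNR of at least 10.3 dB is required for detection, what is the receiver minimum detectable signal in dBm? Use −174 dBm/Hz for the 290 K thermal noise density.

Sensitivity = −174 + 10 log₁₀(B) + NF + SNR_min
= −174 + 70.17 + 10.2 + 10.3
= −83.33 dBm → −83.3 dBm

−83.3 dBm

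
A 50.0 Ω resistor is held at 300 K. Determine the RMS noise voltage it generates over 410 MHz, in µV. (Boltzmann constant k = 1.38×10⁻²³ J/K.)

V_n = √(4kTRB)
4kTRB = 4 × 1.38×10⁻²³ × 300 × 5.00×10¹ × 4.10×10⁸ = 3.39×10⁻¹⁰ V²
V_n = √(3.39×10⁻¹⁰) = 1.84×10⁻⁵ V = 18.4 µV

18.4 µV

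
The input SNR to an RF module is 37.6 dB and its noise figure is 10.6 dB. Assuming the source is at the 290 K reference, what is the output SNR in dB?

By definition F = SNR_in/SNR_out, so in dB: SNR_out = SNR_in − NF
SNR_out = 37.6 − 10.6 = 27.0 dB

27.0 dB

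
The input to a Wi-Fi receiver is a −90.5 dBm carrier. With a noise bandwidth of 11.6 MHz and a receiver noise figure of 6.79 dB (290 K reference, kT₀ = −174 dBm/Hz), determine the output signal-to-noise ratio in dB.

Noise floor: N = −174 + 10 log₁₀(B) + NF
10 log₁₀(1.16×10⁷) = 70.64 dB
N = −174 + 70.64 + 6.79 = −96.57 dBm
SNR = P_sig − N = −90.5 − (−96.57) = 6.07 dB → 6.1 dB

6.1 dB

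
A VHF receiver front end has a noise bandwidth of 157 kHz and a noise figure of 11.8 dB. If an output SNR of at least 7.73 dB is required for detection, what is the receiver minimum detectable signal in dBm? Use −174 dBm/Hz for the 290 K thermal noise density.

Sensitivity = −174 + 10 log₁₀(B) + NF + SNR_min
= −174 + 51.96 + 11.8 + 7.73
= −102.51 dBm → −102.5 dBm

−102.5 dBm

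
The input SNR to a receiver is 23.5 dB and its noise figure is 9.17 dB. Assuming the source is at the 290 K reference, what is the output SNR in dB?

By definition F = SNR_in/SNR_out, so in dB: SNR_out = SNR_in − NF
SNR_out = 23.5 − 9.17 = 14.33 dB

14.33 dB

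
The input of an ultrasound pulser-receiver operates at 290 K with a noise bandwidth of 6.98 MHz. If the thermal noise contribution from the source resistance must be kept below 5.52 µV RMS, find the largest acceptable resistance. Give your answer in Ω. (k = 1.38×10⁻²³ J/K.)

273 Ω

Johnson–Nyquist: V_n = √(4kTRB) ⇒ R = V_n² / (4kTB)
4kTB = 4 × 1.38×10⁻²³ × 290 × 6.98×10⁶ = 1.12×10⁻¹³
R = (5.52×10⁻⁶)² / 1.12×10⁻¹³ = 2.73×10² Ω = 273 Ω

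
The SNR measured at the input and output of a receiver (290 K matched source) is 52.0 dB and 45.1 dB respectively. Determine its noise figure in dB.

NF (dB) = SNR_in(dB) − SNR_out(dB) when the source is at T₀
NF = 52.0 − 45.1 = 6.9 dB

6.9 dB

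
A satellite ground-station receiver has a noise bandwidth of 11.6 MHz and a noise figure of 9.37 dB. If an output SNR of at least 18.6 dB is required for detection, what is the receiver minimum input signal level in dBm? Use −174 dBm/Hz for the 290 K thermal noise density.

−75.4 dBm

Sensitivity = −174 + 10 log₁₀(B) + NF + SNR_min
= −174 + 70.64 + 9.37 + 18.6
= −75.39 dBm → −75.4 dBm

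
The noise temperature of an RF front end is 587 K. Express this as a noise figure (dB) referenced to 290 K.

4.81 dB

F = 1 + T_e/T₀ = 1 + 587/290 = 3.02414
NF = 10 log₁₀(3.02414) = 4.81 dB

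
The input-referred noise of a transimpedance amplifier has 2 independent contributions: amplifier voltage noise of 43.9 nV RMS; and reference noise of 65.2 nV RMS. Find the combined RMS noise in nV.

Uncorrelated sources add in power (mean-square): V_tot = √(ΣV_i²)
V_tot = √[(4.39×10⁻⁸)² + (6.52×10⁻⁸)²] = 7.86×10⁻⁸ V = 78.6 nV

78.6 nV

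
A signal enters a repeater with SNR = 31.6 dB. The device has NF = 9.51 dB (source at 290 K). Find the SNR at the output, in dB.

By definition F = SNR_in/SNR_out, so in dB: SNR_out = SNR_in − NF
SNR_out = 31.6 − 9.51 = 22.09 dB

22.09 dB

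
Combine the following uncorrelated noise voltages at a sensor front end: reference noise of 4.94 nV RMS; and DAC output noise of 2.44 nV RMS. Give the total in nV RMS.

Uncorrelated sources add in power (mean-square): V_tot = √(ΣV_i²)
V_tot = √[(4.94×10⁻⁹)² + (2.44×10⁻⁹)²] = 5.51×10⁻⁹ V = 5.51 nV

5.51 nV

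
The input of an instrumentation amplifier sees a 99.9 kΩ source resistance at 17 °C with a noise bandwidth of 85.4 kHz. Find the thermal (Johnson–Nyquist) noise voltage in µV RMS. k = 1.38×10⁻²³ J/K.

11.7 µV

T = 17 °C + 273.15 = 290.15 K
V_n = √(4kTRB)
4kTRB = 4 × 1.38×10⁻²³ × 290.15 × 9.99×10⁴ × 8.54×10⁴ = 1.37×10⁻¹⁰ V²
V_n = √(1.37×10⁻¹⁰) = 1.17×10⁻⁵ V = 11.7 µV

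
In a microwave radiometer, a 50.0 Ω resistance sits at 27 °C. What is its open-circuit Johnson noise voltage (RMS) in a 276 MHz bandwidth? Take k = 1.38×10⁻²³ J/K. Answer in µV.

15.1 µV

T = 27 °C + 273.15 = 300.15 K
V_n = √(4kTRB)
4kTRB = 4 × 1.38×10⁻²³ × 300.15 × 5.00×10¹ × 2.76×10⁸ = 2.29×10⁻¹⁰ V²
V_n = √(2.29×10⁻¹⁰) = 1.51×10⁻⁵ V = 15.1 µV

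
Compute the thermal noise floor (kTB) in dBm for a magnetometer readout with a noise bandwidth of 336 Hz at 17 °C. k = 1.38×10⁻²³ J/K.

−148.7 dBm

T = 17 °C + 273.15 = 290.15 K
P_n = kTB = 1.38×10⁻²³ × 290.15 × 3.36×10² = 1.35×10⁻¹⁸ W
In dBm: 10 log₁₀(1.35×10⁻¹⁸ / 10⁻³) = −148.7 dBm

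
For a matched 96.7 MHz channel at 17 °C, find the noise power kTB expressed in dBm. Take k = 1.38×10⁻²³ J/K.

T = 17 °C + 273.15 = 290.15 K
P_n = kTB = 1.38×10⁻²³ × 290.15 × 9.67×10⁷ = 3.87×10⁻¹³ W
In dBm: 10 log₁₀(3.87×10⁻¹³ / 10⁻³) = −94.1 dBm

−94.1 dBm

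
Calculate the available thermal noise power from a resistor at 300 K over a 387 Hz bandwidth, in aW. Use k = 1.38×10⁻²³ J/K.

P_n = kTB = 1.38×10⁻²³ × 300 × 3.87×10² = 1.60×10⁻¹⁸ W = 1.60 aW

1.60 aW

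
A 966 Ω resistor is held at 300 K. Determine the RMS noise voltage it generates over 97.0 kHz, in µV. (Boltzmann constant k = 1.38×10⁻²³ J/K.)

1.25 µV

V_n = √(4kTRB)
4kTRB = 4 × 1.38×10⁻²³ × 300 × 9.66×10² × 9.70×10⁴ = 1.55×10⁻¹² V²
V_n = √(1.55×10⁻¹²) = 1.25×10⁻⁶ V = 1.25 µV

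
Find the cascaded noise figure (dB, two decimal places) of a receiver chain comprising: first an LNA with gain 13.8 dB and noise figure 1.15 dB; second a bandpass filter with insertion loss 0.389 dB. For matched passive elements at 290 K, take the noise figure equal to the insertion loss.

1.16 dB

Convert to linear (a loss of L dB is a gain of −L dB): F_i = 10^(NF_i/10), G_i = 10^(G_i,dB/10)
  Stage 1: F_1 = 10^(1.15/10) = 1.303, G_1 = 10^(13.8/10) = 23.99
  Stage 2: F_2 = 10^(0.389/10) = 1.094, G_2 = 10^(−0.389/10) = 0.9143
Friis cascade:
  F = 1.303 + (1.094 − 1)/23.99 = 1.307
NF = 10 log₁₀(1.307) = 1.16 dB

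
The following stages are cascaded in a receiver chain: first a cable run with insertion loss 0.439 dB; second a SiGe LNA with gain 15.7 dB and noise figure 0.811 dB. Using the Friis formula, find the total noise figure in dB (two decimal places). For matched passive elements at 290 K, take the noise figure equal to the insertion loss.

Convert to linear (a loss of L dB is a gain of −L dB): F_i = 10^(NF_i/10), G_i = 10^(G_i,dB/10)
  Stage 1: F_1 = 10^(0.439/10) = 1.106, G_1 = 10^(−0.439/10) = 0.9039
  Stage 2: F_2 = 10^(0.811/10) = 1.205, G_2 = 10^(15.7/10) = 37.15
Friis cascade:
  F = 1.106 + (1.205 − 1)/0.9039 = 1.334
NF = 10 log₁₀(1.334) = 1.25 dB

1.25 dB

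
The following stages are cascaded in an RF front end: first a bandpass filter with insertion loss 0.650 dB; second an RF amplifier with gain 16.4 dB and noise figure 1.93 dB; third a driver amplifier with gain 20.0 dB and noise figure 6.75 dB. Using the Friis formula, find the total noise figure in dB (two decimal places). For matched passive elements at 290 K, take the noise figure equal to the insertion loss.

2.81 dB

Convert to linear (a loss of L dB is a gain of −L dB): F_i = 10^(NF_i/10), G_i = 10^(G_i,dB/10)
  Stage 1: F_1 = 10^(0.650/10) = 1.161, G_1 = 10^(−0.650/10) = 0.8610
  Stage 2: F_2 = 10^(1.93/10) = 1.560, G_2 = 10^(16.4/10) = 43.65
  Stage 3: F_3 = 10^(6.75/10) = 4.732, G_3 = 10^(20.0/10) = 100.0
Friis cascade:
  F = 1.161 + (1.560 − 1)/0.8610 + (4.732 − 1)/37.58 = 1.911
NF = 10 log₁₀(1.911) = 2.81 dB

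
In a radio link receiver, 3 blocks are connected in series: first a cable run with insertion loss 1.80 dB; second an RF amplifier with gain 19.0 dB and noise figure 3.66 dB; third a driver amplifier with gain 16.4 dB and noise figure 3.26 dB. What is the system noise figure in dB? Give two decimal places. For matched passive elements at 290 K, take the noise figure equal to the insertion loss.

Convert to linear (a loss of L dB is a gain of −L dB): F_i = 10^(NF_i/10), G_i = 10^(G_i,dB/10)
  Stage 1: F_1 = 10^(1.80/10) = 1.514, G_1 = 10^(−1.80/10) = 0.6607
  Stage 2: F_2 = 10^(3.66/10) = 2.323, G_2 = 10^(19.0/10) = 79.43
  Stage 3: F_3 = 10^(3.26/10) = 2.118, G_3 = 10^(16.4/10) = 43.65
Friis cascade:
  F = 1.514 + (2.323 − 1)/0.6607 + (2.118 − 1)/52.48 = 3.537
NF = 10 log₁₀(3.537) = 5.49 dB

5.49 dB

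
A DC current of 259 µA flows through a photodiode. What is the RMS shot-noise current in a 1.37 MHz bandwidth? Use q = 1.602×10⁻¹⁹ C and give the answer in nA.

I_n = √(2qI·B)
2qI·B = 2 × 1.602×10⁻¹⁹ × 2.59×10⁻⁴ × 1.37×10⁶ = 1.14×10⁻¹⁶ A²
I_n = √(1.14×10⁻¹⁶) = 1.07×10⁻⁸ A = 10.7 nA

10.7 nA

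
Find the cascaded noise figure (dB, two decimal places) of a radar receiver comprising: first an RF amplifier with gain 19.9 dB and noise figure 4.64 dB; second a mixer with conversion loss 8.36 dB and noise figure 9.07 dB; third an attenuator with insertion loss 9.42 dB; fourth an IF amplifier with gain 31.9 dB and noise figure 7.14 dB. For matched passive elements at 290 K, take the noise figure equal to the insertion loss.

7.85 dB

Convert to linear (a loss of L dB is a gain of −L dB): F_i = 10^(NF_i/10), G_i = 10^(G_i,dB/10)
  Stage 1: F_1 = 10^(4.64/10) = 2.911, G_1 = 10^(19.9/10) = 97.72
  Stage 2: F_2 = 10^(9.07/10) = 8.072, G_2 = 10^(−8.36/10) = 0.1459
  Stage 3: F_3 = 10^(9.42/10) = 8.750, G_3 = 10^(−9.42/10) = 0.1143
  Stage 4: F_4 = 10^(7.14/10) = 5.176, G_4 = 10^(31.9/10) = 1549
Friis cascade:
  F = 2.911 + (8.072 − 1)/97.72 + (8.750 − 1)/14.26 + (5.176 − 1)/1.629 = 6.090
NF = 10 log₁₀(6.090) = 7.85 dB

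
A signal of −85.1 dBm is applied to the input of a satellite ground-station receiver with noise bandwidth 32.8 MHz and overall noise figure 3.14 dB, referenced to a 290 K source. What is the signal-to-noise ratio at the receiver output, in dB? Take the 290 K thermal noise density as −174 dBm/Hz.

Noise floor: N = −174 + 10 log₁₀(B) + NF
10 log₁₀(3.28×10⁷) = 75.16 dB
N = −174 + 75.16 + 3.14 = −95.70 dBm
SNR = P_sig − N = −85.1 − (−95.70) = 10.60 dB → 10.6 dB

10.6 dB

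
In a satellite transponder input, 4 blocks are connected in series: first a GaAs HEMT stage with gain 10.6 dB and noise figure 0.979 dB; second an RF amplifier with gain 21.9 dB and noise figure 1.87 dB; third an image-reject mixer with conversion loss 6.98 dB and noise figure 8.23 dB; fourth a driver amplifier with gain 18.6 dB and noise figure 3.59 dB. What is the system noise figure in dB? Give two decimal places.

Convert to linear (a loss of L dB is a gain of −L dB): F_i = 10^(NF_i/10), G_i = 10^(G_i,dB/10)
  Stage 1: F_1 = 10^(0.979/10) = 1.253, G_1 = 10^(10.6/10) = 11.48
  Stage 2: F_2 = 10^(1.87/10) = 1.538, G_2 = 10^(21.9/10) = 154.9
  Stage 3: F_3 = 10^(8.23/10) = 6.653, G_3 = 10^(−6.98/10) = 0.2004
  Stage 4: F_4 = 10^(3.59/10) = 2.286, G_4 = 10^(18.6/10) = 72.44
Friis cascade:
  F = 1.253 + (1.538 − 1)/11.48 + (6.653 − 1)/1778 + (2.286 − 1)/356.5 = 1.307
NF = 10 log₁₀(1.307) = 1.16 dB

1.16 dB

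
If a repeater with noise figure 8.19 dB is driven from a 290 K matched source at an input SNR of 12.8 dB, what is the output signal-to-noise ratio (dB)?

By definition F = SNR_in/SNR_out, so in dB: SNR_out = SNR_in − NF
SNR_out = 12.8 − 8.19 = 4.61 dB

4.61 dB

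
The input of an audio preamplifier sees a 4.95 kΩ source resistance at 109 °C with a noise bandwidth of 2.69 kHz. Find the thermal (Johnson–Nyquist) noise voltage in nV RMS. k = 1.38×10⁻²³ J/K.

530 nV

T = 109 °C + 273.15 = 382.15 K
V_n = √(4kTRB)
4kTRB = 4 × 1.38×10⁻²³ × 382.15 × 4.95×10³ × 2.69×10³ = 2.81×10⁻¹³ V²
V_n = √(2.81×10⁻¹³) = 5.30×10⁻⁷ V = 530 nV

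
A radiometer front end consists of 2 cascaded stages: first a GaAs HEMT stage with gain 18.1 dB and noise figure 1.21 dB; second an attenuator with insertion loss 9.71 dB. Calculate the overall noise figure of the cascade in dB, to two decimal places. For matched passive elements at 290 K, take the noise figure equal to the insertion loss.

1.62 dB

Convert to linear (a loss of L dB is a gain of −L dB): F_i = 10^(NF_i/10), G_i = 10^(G_i,dB/10)
  Stage 1: F_1 = 10^(1.21/10) = 1.321, G_1 = 10^(18.1/10) = 64.57
  Stage 2: F_2 = 10^(9.71/10) = 9.354, G_2 = 10^(−9.71/10) = 0.1069
Friis cascade:
  F = 1.321 + (9.354 − 1)/64.57 = 1.451
NF = 10 log₁₀(1.451) = 1.62 dB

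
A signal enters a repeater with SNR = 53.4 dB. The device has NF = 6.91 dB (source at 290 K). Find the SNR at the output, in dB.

By definition F = SNR_in/SNR_out, so in dB: SNR_out = SNR_in − NF
SNR_out = 53.4 − 6.91 = 46.49 dB

46.49 dB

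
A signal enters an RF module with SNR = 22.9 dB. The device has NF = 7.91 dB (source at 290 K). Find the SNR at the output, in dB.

14.99 dB

By definition F = SNR_in/SNR_out, so in dB: SNR_out = SNR_in − NF
SNR_out = 22.9 − 7.91 = 14.99 dB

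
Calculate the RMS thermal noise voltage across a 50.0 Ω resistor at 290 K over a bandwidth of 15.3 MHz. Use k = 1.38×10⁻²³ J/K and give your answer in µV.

3.50 µV

V_n = √(4kTRB)
4kTRB = 4 × 1.38×10⁻²³ × 290 × 5.00×10¹ × 1.53×10⁷ = 1.22×10⁻¹¹ V²
V_n = √(1.22×10⁻¹¹) = 3.50×10⁻⁶ V = 3.50 µV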